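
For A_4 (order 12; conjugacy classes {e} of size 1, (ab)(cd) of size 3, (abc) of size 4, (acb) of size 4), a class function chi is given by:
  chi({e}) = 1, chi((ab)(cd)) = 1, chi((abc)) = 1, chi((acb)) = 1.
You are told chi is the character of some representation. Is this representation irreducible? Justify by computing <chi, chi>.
Irreducible: <chi, chi> = 1.

Solution. <chi, chi> = (1/|G|) sum_C |C| * |chi(C)|^2 = (1/12)[1*|1|^2 + 3*|1|^2 + 4*|1|^2 + 4*|1|^2]
  = (1/12)[(1) + (3) + (4) + (4)] = 12/12 = 1.
(Exp terms are combined using exp(i*s)*conj(exp(i*t)) = exp(i*(s-t)), and sums of them are collapsed using the identity that for every m > 1 the m distinct m-th roots of unity sum to 0, e.g. 1 + exp(2*I*pi/3) + exp(-2*I*pi/3) = 0.)
A character is irreducible iff <chi, chi> = 1, so this representation is irreducible.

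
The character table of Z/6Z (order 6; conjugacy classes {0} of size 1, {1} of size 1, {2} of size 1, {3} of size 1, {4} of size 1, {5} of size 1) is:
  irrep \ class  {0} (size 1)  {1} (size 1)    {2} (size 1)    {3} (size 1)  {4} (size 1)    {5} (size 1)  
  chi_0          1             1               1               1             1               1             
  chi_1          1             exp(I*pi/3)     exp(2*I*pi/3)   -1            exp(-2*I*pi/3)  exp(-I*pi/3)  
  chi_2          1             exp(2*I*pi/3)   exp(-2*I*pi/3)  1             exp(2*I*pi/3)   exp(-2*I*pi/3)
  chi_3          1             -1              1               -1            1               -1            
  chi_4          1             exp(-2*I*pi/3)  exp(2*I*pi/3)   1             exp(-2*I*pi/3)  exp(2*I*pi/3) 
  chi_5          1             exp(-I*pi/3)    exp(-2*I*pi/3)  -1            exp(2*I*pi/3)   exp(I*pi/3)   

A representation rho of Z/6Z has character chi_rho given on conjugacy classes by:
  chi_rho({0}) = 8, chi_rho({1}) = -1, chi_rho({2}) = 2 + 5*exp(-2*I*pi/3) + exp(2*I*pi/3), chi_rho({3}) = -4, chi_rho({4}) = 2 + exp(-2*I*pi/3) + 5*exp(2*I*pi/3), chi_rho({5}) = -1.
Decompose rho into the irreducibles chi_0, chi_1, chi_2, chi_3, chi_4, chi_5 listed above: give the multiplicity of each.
Multiplicities: chi_0: 0, chi_1: 1, chi_2: 2, chi_3: 2, chi_4: 0, chi_5: 3.

Reasoning: Use <chi_rho, chi> = (1/|G|) sum_C |C| * chi_rho(C) * conj(chi(C)) with |G| = 6 for each irreducible chi in the table:
  <chi_rho, chi_0> = (1/6)[1*(8)*conj(1) + 1*(-1)*conj(1) + 1*(2 + 5*exp(-2*I*pi/3) + exp(2*I*pi/3))*conj(1) + 1*(-4)*conj(1) + 1*(2 + exp(-2*I*pi/3) + 5*exp(2*I*pi/3))*conj(1) + 1*(-1)*conj(1)]
      = (1/6)[(8) + (-1) + (2 + 5*exp(-2*I*pi/3) + exp(2*I*pi/3)) + (-4) + (2 + exp(-2*I*pi/3) + 5*exp(2*I*pi/3)) + (-1)] = 0/6 = 0
  <chi_rho, chi_1> = (1/6)[1*(8)*conj(1) + 1*(-1)*conj(exp(I*pi/3)) + 1*(2 + 5*exp(-2*I*pi/3) + exp(2*I*pi/3))*conj(exp(2*I*pi/3)) + 1*(-4)*conj(-1) + 1*(2 + exp(-2*I*pi/3) + 5*exp(2*I*pi/3))*conj(exp(-2*I*pi/3)) + 1*(-1)*conj(exp(-I*pi/3))]
      = (1/6)[(8) + (1 + 3*exp(-2*I*pi/3) - 2*exp(-I*pi/3) + 2*exp(I*pi/3)) + (1 + 2*exp(-2*I*pi/3) + 5*exp(2*I*pi/3)) + (4) + (1 + 5*exp(-2*I*pi/3) + 2*exp(2*I*pi/3)) + (1 - 2*exp(I*pi/3) + 2*exp(-I*pi/3) + 3*exp(2*I*pi/3))] = 6/6 = 1
  <chi_rho, chi_2> = (1/6)[1*(8)*conj(1) + 1*(-1)*conj(exp(2*I*pi/3)) + 1*(2 + 5*exp(-2*I*pi/3) + exp(2*I*pi/3))*conj(exp(-2*I*pi/3)) + 1*(-4)*conj(1) + 1*(2 + exp(-2*I*pi/3) + 5*exp(2*I*pi/3))*conj(exp(2*I*pi/3)) + 1*(-1)*conj(exp(-2*I*pi/3))]
      = (1/6)[(8) + (-1 + exp(-I*pi/3) - 2*exp(-2*I*pi/3)) + (5 + exp(-2*I*pi/3) + 2*exp(2*I*pi/3)) + (-4) + (5 + 2*exp(-2*I*pi/3) + exp(2*I*pi/3)) + (-1 - 2*exp(2*I*pi/3) + exp(I*pi/3))] = 12/6 = 2
  <chi_rho, chi_3> = (1/6)[1*(8)*conj(1) + 1*(-1)*conj(-1) + 1*(2 + 5*exp(-2*I*pi/3) + exp(2*I*pi/3))*conj(1) + 1*(-4)*conj(-1) + 1*(2 + exp(-2*I*pi/3) + 5*exp(2*I*pi/3))*conj(1) + 1*(-1)*conj(-1)]
      = (1/6)[(8) + (1) + (2 + 5*exp(-2*I*pi/3) + exp(2*I*pi/3)) + (4) + (2 + exp(-2*I*pi/3) + 5*exp(2*I*pi/3)) + (1)] = 12/6 = 2
  <chi_rho, chi_4> = (1/6)[1*(8)*conj(1) + 1*(-1)*conj(exp(-2*I*pi/3)) + 1*(2 + 5*exp(-2*I*pi/3) + exp(2*I*pi/3))*conj(exp(2*I*pi/3)) + 1*(-4)*conj(1) + 1*(2 + exp(-2*I*pi/3) + 5*exp(2*I*pi/3))*conj(exp(-2*I*pi/3)) + 1*(-1)*conj(exp(2*I*pi/3))]
      = (1/6)[(8) + (-1 + 2*exp(-2*I*pi/3) - 2*exp(2*I*pi/3) + 3*exp(I*pi/3)) + (1 + 2*exp(-2*I*pi/3) + 5*exp(2*I*pi/3)) + (-4) + (1 + 5*exp(-2*I*pi/3) + 2*exp(2*I*pi/3)) + (-1 + 3*exp(-I*pi/3) + 2*exp(2*I*pi/3) - 2*exp(-2*I*pi/3))] = 0/6 = 0
  <chi_rho, chi_5> = (1/6)[1*(8)*conj(1) + 1*(-1)*conj(exp(-I*pi/3)) + 1*(2 + 5*exp(-2*I*pi/3) + exp(2*I*pi/3))*conj(exp(-2*I*pi/3)) + 1*(-4)*conj(-1) + 1*(2 + exp(-2*I*pi/3) + 5*exp(2*I*pi/3))*conj(exp(2*I*pi/3)) + 1*(-1)*conj(exp(I*pi/3))]
      = (1/6)[(8) + (1 - 2*exp(I*pi/3) + exp(2*I*pi/3)) + (5 + exp(-2*I*pi/3) + 2*exp(2*I*pi/3)) + (4) + (5 + 2*exp(-2*I*pi/3) + exp(2*I*pi/3)) + (1 + exp(-2*I*pi/3) - 2*exp(-I*pi/3))] = 18/6 = 3
(Exp terms are combined using exp(i*s)*conj(exp(i*t)) = exp(i*(s-t)), and sums of them are collapsed using the identity that for every m > 1 the m distinct m-th roots of unity sum to 0, e.g. 1 + exp(2*I*pi/3) + exp(-2*I*pi/3) = 0.)
Dimension check: dim(rho) = sum (mult * dim) = 0*1 + 1*1 + 2*1 + 2*1 + 0*1 + 3*1 = 8 = chi_rho(e) = 8.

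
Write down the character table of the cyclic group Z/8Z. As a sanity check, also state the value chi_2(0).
Character table of Z/8Z (irreps indexed chi_0,...,chi_7 with chi_k(m) = zeta_8^(k*m), zeta_8 = exp(2*pi*i/8)):
  irrep \ class  {0} (size 1)  {1} (size 1)    {2} (size 1)  {3} (size 1)    {4} (size 1)  {5} (size 1)    {6} (size 1)  {7} (size 1)  
  chi_0          1             1               1             1               1             1               1             1             
  chi_1          1             exp(I*pi/4)     I             exp(3*I*pi/4)   -1            exp(-3*I*pi/4)  -I            exp(-I*pi/4)  
  chi_2          1             I               -1            -I              1             I               -1            -I            
  chi_3          1             exp(3*I*pi/4)   -I            exp(I*pi/4)     -1            exp(-I*pi/4)    I             exp(-3*I*pi/4)
  chi_4          1             -1              1             -1              1             -1              1             -1            
  chi_5          1             exp(-3*I*pi/4)  I             exp(-I*pi/4)    -1            exp(I*pi/4)     -I            exp(3*I*pi/4) 
  chi_6          1             -I              -1            I               1             -I              -1            I             
  chi_7          1             exp(-I*pi/4)    -I            exp(-3*I*pi/4)  -1            exp(3*I*pi/4)   I             exp(I*pi/4)   

Spot check: chi_2(0) = zeta_8^(2*0) = zeta_8^0 = 1.

Proof sketch: Z/8Z is abelian, so all 8 irreducible complex representations are 1-dimensional. They are given by chi_k(m) = zeta_8^(k*m) for k = 0,...,7. Row orthogonality: sum_m chi_k(m) conj(chi_l(m)) = 8 * [k = l].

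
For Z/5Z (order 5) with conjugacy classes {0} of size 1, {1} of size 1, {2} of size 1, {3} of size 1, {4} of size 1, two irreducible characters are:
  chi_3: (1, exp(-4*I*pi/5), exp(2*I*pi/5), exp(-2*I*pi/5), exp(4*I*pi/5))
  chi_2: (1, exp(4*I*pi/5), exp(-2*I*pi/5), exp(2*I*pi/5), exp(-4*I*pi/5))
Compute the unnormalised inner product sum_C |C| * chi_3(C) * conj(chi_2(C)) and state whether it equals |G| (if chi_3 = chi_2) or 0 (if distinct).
Sum = 0; so <chi_3, chi_2> = 0 (distinct irreducibles are orthogonal).

Details: Compute term by term over conjugacy classes (|C| * chi_3(C) * conj(chi_2(C))):
  1*(1)*conj(1) + 1*(exp(-4*I*pi/5))*conj(exp(4*I*pi/5)) + 1*(exp(2*I*pi/5))*conj(exp(-2*I*pi/5)) + 1*(exp(-2*I*pi/5))*conj(exp(2*I*pi/5)) + 1*(exp(4*I*pi/5))*conj(exp(-4*I*pi/5))
  = (1) + (exp(2*I*pi/5)) + (exp(4*I*pi/5)) + (exp(-4*I*pi/5)) + (exp(-2*I*pi/5))
  = 0.
(Exp terms are combined using exp(i*s)*conj(exp(i*t)) = exp(i*(s-t)), and sums of them are collapsed using the identity that for every m > 1 the m distinct m-th roots of unity sum to 0, e.g. 1 + exp(2*I*pi/3) + exp(-2*I*pi/3) = 0.)
Dividing by |G| = 5 gives 0/5 = 0, matching the row-orthogonality relation <chi_3, chi_2> = [chi_3 = chi_2].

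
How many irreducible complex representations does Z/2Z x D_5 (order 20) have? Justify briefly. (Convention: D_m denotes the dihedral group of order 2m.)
8

Explanation: The number of irreducible complex representations of a finite group equals its number of conjugacy classes. For a direct product, #classes(G x H) = #classes(G) * #classes(H). Z/2Z has 2 classes (abelian), D_5 has 4 classes, so 2 * 4 = 8, so Z/2Z x D_5 (order 20) has exactly 8 irreducible complex representations.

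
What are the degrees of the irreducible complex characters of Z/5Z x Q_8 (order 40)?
Dimensions: 1, 1, 1, 1, 1, 1, 1, 1, 1, 1, 1, 1, 1, 1, 1, 1, 1, 1, 1, 1, 2, 2, 2, 2, 2

Derivation: There are 25 irreducibles (= number of conjugacy classes). Their dimensions d_i satisfy sum d_i^2 = |G| = 40: 1 + 1 + 1 + 1 + 1 + 1 + 1 + 1 + 1 + 1 + 1 + 1 + 1 + 1 + 1 + 1 + 1 + 1 + 1 + 1 + 4 + 4 + 4 + 4 + 4 = 40. (For the product with Z/5Z: each of the 5 1-dim characters of Z/5Z tensors with each irrep of Q_8, giving 5 copies of each Q_8-dimension.)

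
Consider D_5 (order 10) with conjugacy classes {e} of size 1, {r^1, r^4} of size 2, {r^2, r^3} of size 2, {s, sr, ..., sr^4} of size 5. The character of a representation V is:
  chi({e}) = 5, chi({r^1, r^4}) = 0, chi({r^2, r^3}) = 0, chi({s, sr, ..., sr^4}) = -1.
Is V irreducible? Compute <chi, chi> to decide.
Not irreducible (reducible): <chi, chi> = 3 > 1.

Working: <chi, chi> = (1/|G|) sum_C |C| * |chi(C)|^2 = (1/10)[1*|5|^2 + 2*|0|^2 + 2*|0|^2 + 5*|-1|^2]
  = (1/10)[(25) + (0) + (0) + (5)] = 30/10 = 3.
A character is irreducible iff <chi, chi> = 1, so this representation is reducible.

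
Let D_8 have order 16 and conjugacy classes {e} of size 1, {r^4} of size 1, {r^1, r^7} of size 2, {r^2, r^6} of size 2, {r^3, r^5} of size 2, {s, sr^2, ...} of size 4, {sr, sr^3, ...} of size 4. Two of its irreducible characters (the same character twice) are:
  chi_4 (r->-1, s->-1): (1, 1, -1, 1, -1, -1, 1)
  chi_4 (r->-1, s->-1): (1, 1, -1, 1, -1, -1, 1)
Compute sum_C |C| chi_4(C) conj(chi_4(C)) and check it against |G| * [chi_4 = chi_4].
Sum = 16 = |G| = 16; so <chi_4, chi_4> = 1 (norm-1 confirms irreducibility).

Details: Compute term by term over conjugacy classes (|C| * chi_4(C) * conj(chi_4(C))):
  1*(1)*conj(1) + 1*(1)*conj(1) + 2*(-1)*conj(-1) + 2*(1)*conj(1) + 2*(-1)*conj(-1) + 4*(-1)*conj(-1) + 4*(1)*conj(1)
  = (1) + (1) + (2) + (2) + (2) + (4) + (4)
  = 16.
Dividing by |G| = 16 gives 16/16 = 1, matching the row-orthogonality relation <chi_4, chi_4> = [chi_4 = chi_4].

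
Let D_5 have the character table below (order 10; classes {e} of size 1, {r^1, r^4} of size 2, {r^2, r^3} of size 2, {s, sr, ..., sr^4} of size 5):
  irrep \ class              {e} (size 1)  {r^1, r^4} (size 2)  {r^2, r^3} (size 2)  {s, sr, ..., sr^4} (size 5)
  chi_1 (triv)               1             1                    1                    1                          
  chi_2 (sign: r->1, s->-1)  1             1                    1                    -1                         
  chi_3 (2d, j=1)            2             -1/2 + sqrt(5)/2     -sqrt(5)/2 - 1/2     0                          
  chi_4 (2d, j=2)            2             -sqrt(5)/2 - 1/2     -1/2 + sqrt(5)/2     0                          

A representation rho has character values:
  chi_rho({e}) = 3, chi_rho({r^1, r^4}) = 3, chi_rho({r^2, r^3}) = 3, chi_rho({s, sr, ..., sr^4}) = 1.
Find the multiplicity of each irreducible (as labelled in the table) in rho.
Multiplicities: chi_1: 2, chi_2: 1, chi_3: 0, chi_4: 0.

Justification: Use <chi_rho, chi> = (1/|G|) sum_C |C| * chi_rho(C) * conj(chi(C)) with |G| = 10 for each irreducible chi in the table:
  <chi_rho, chi_1> = (1/10)[1*(3)*conj(1) + 2*(3)*conj(1) + 2*(3)*conj(1) + 5*(1)*conj(1)]
      = (1/10)[(3) + (6) + (6) + (5)] = 20/10 = 2
  <chi_rho, chi_2> = (1/10)[1*(3)*conj(1) + 2*(3)*conj(1) + 2*(3)*conj(1) + 5*(1)*conj(-1)]
      = (1/10)[(3) + (6) + (6) + (-5)] = 10/10 = 1
  <chi_rho, chi_3> = (1/10)[1*(3)*conj(2) + 2*(3)*conj(-1/2 + sqrt(5)/2) + 2*(3)*conj(-sqrt(5)/2 - 1/2) + 5*(1)*conj(0)]
      = (1/10)[(6) + (-3 + 3*sqrt(5)) + (-3*sqrt(5) - 3) + (0)] = 0/10 = 0
  <chi_rho, chi_4> = (1/10)[1*(3)*conj(2) + 2*(3)*conj(-sqrt(5)/2 - 1/2) + 2*(3)*conj(-1/2 + sqrt(5)/2) + 5*(1)*conj(0)]
      = (1/10)[(6) + (-3*sqrt(5) - 3) + (-3 + 3*sqrt(5)) + (0)] = 0/10 = 0
Dimension check: dim(rho) = sum (mult * dim) = 2*1 + 1*1 + 0*2 + 0*2 = 3 = chi_rho(e) = 3.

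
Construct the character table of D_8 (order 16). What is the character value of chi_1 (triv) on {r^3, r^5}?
Conjugacy classes: {e} of size 1, {r^4} of size 1, {r^1, r^7} of size 2, {r^2, r^6} of size 2, {r^3, r^5} of size 2, {s, sr^2, ...} of size 4, {sr, sr^3, ...} of size 4.
Character table:
  irrep \ class              {e} (size 1)  {r^4} (size 1)  {r^1, r^7} (size 2)  {r^2, r^6} (size 2)  {r^3, r^5} (size 2)  {s, sr^2, ...} (size 4)  {sr, sr^3, ...} (size 4)
  chi_1 (triv)               1             1               1                    1                    1                    1                        1                       
  chi_2 (sign: r->1, s->-1)  1             1               1                    1                    1                    -1                       -1                      
  chi_3 (r->-1, s->1)        1             1               -1                   1                    -1                   1                        -1                      
  chi_4 (r->-1, s->-1)       1             1               -1                   1                    -1                   -1                       1                       
  chi_5 (2d, j=1)            2             -2              sqrt(2)              0                    -sqrt(2)             0                        0                       
  chi_6 (2d, j=2)            2             2               0                    -2                   0                    0                        0                       
  chi_7 (2d, j=3)            2             -2              -sqrt(2)             0                    sqrt(2)              0                        0                       

Spot check: chi_1 (triv) on {r^3, r^5} = 1.

Solution. D_8 has order 2*8 = 16 with 7 conjugacy classes, hence 7 irreducibles. Sum of squared dims 1 + 1 + 1 + 1 + 4 + 4 + 4 = 16 = |G|. Linear characters come from the abelianisation; the 2-dimensional irreps have character r^k -> 2*cos(2*pi*j*k/8), reflections -> 0.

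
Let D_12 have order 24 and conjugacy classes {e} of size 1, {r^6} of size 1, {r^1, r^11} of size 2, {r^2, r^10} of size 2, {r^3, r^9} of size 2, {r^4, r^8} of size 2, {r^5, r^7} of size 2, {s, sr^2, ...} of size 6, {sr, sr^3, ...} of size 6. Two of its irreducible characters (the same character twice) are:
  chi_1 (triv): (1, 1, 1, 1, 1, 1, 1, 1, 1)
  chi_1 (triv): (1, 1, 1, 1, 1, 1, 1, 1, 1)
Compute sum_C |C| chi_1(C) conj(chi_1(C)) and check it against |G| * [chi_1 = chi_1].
Sum = 24 = |G| = 24; so <chi_1, chi_1> = 1 (norm-1 confirms irreducibility).

Derivation: Compute term by term over conjugacy classes (|C| * chi_1(C) * conj(chi_1(C))):
  1*(1)*conj(1) + 1*(1)*conj(1) + 2*(1)*conj(1) + 2*(1)*conj(1) + 2*(1)*conj(1) + 2*(1)*conj(1) + 2*(1)*conj(1) + 6*(1)*conj(1) + 6*(1)*conj(1)
  = (1) + (1) + (2) + (2) + (2) + (2) + (2) + (6) + (6)
  = 24.
Dividing by |G| = 24 gives 24/24 = 1, matching the row-orthogonality relation <chi_1, chi_1> = [chi_1 = chi_1].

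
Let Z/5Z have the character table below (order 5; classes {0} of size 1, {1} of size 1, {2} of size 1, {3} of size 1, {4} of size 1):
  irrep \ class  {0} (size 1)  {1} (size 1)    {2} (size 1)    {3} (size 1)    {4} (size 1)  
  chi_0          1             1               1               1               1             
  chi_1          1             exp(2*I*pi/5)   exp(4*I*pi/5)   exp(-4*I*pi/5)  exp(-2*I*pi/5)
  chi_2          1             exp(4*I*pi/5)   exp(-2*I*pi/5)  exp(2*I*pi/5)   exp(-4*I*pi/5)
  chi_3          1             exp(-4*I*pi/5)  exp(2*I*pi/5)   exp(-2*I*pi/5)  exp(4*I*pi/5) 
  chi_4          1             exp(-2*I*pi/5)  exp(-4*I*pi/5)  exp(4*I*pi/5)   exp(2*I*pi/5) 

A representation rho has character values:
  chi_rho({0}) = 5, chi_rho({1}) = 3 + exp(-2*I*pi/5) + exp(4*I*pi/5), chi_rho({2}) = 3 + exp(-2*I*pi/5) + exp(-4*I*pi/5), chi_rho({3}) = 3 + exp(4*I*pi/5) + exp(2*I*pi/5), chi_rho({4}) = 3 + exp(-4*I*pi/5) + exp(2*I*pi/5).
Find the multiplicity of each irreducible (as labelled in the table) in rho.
Multiplicities: chi_0: 3, chi_1: 0, chi_2: 1, chi_3: 0, chi_4: 1.

Working: Use <chi_rho, chi> = (1/|G|) sum_C |C| * chi_rho(C) * conj(chi(C)) with |G| = 5 for each irreducible chi in the table:
  <chi_rho, chi_0> = (1/5)[1*(5)*conj(1) + 1*(3 + exp(-2*I*pi/5) + exp(4*I*pi/5))*conj(1) + 1*(3 + exp(-2*I*pi/5) + exp(-4*I*pi/5))*conj(1) + 1*(3 + exp(4*I*pi/5) + exp(2*I*pi/5))*conj(1) + 1*(3 + exp(-4*I*pi/5) + exp(2*I*pi/5))*conj(1)]
      = (1/5)[(5) + (3 + exp(-2*I*pi/5) + exp(4*I*pi/5)) + (3 + exp(-2*I*pi/5) + exp(-4*I*pi/5)) + (3 + exp(4*I*pi/5) + exp(2*I*pi/5)) + (3 + exp(-4*I*pi/5) + exp(2*I*pi/5))] = 15/5 = 3
  <chi_rho, chi_1> = (1/5)[1*(5)*conj(1) + 1*(3 + exp(-2*I*pi/5) + exp(4*I*pi/5))*conj(exp(2*I*pi/5)) + 1*(3 + exp(-2*I*pi/5) + exp(-4*I*pi/5))*conj(exp(4*I*pi/5)) + 1*(3 + exp(4*I*pi/5) + exp(2*I*pi/5))*conj(exp(-4*I*pi/5)) + 1*(3 + exp(-4*I*pi/5) + exp(2*I*pi/5))*conj(exp(-2*I*pi/5))]
      = (1/5)[(5) + (3*exp(-2*I*pi/5) + exp(-4*I*pi/5) + exp(2*I*pi/5)) + (3*exp(-4*I*pi/5) + exp(4*I*pi/5) + exp(2*I*pi/5)) + (exp(-2*I*pi/5) + exp(-4*I*pi/5) + 3*exp(4*I*pi/5)) + (exp(-2*I*pi/5) + exp(4*I*pi/5) + 3*exp(2*I*pi/5))] = 0/5 = 0
  <chi_rho, chi_2> = (1/5)[1*(5)*conj(1) + 1*(3 + exp(-2*I*pi/5) + exp(4*I*pi/5))*conj(exp(4*I*pi/5)) + 1*(3 + exp(-2*I*pi/5) + exp(-4*I*pi/5))*conj(exp(-2*I*pi/5)) + 1*(3 + exp(4*I*pi/5) + exp(2*I*pi/5))*conj(exp(2*I*pi/5)) + 1*(3 + exp(-4*I*pi/5) + exp(2*I*pi/5))*conj(exp(-4*I*pi/5))]
      = (1/5)[(5) + (1 + 3*exp(-4*I*pi/5) + exp(4*I*pi/5)) + (1 + exp(-2*I*pi/5) + 3*exp(2*I*pi/5)) + (1 + 3*exp(-2*I*pi/5) + exp(2*I*pi/5)) + (1 + exp(-4*I*pi/5) + 3*exp(4*I*pi/5))] = 5/5 = 1
  <chi_rho, chi_3> = (1/5)[1*(5)*conj(1) + 1*(3 + exp(-2*I*pi/5) + exp(4*I*pi/5))*conj(exp(-4*I*pi/5)) + 1*(3 + exp(-2*I*pi/5) + exp(-4*I*pi/5))*conj(exp(2*I*pi/5)) + 1*(3 + exp(4*I*pi/5) + exp(2*I*pi/5))*conj(exp(-2*I*pi/5)) + 1*(3 + exp(-4*I*pi/5) + exp(2*I*pi/5))*conj(exp(4*I*pi/5))]
      = (1/5)[(5) + (exp(-2*I*pi/5) + exp(2*I*pi/5) + 3*exp(4*I*pi/5)) + (3*exp(-2*I*pi/5) + exp(-4*I*pi/5) + exp(4*I*pi/5)) + (exp(-4*I*pi/5) + exp(4*I*pi/5) + 3*exp(2*I*pi/5)) + (3*exp(-4*I*pi/5) + exp(-2*I*pi/5) + exp(2*I*pi/5))] = 0/5 = 0
  <chi_rho, chi_4> = (1/5)[1*(5)*conj(1) + 1*(3 + exp(-2*I*pi/5) + exp(4*I*pi/5))*conj(exp(-2*I*pi/5)) + 1*(3 + exp(-2*I*pi/5) + exp(-4*I*pi/5))*conj(exp(-4*I*pi/5)) + 1*(3 + exp(4*I*pi/5) + exp(2*I*pi/5))*conj(exp(4*I*pi/5)) + 1*(3 + exp(-4*I*pi/5) + exp(2*I*pi/5))*conj(exp(2*I*pi/5))]
      = (1/5)[(5) + (1 + exp(-4*I*pi/5) + 3*exp(2*I*pi/5)) + (1 + exp(2*I*pi/5) + 3*exp(4*I*pi/5)) + (1 + 3*exp(-4*I*pi/5) + exp(-2*I*pi/5)) + (1 + 3*exp(-2*I*pi/5) + exp(4*I*pi/5))] = 5/5 = 1
(Exp terms are combined using exp(i*s)*conj(exp(i*t)) = exp(i*(s-t)), and sums of them are collapsed using the identity that for every m > 1 the m distinct m-th roots of unity sum to 0, e.g. 1 + exp(2*I*pi/3) + exp(-2*I*pi/3) = 0.)
Dimension check: dim(rho) = sum (mult * dim) = 3*1 + 0*1 + 1*1 + 0*1 + 1*1 = 5 = chi_rho(e) = 5.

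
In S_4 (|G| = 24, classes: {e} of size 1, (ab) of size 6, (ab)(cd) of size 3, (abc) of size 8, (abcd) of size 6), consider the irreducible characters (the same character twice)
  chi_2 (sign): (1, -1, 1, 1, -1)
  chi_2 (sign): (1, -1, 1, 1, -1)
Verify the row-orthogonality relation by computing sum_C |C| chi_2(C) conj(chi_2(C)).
Sum = 24 = |G| = 24; so <chi_2, chi_2> = 1 (norm-1 confirms irreducibility).

Compute term by term over conjugacy classes (|C| * chi_2(C) * conj(chi_2(C))):
  1*(1)*conj(1) + 6*(-1)*conj(-1) + 3*(1)*conj(1) + 8*(1)*conj(1) + 6*(-1)*conj(-1)
  = (1) + (6) + (3) + (8) + (6)
  = 24.
Dividing by |G| = 24 gives 24/24 = 1, matching the row-orthogonality relation <chi_2, chi_2> = [chi_2 = chi_2].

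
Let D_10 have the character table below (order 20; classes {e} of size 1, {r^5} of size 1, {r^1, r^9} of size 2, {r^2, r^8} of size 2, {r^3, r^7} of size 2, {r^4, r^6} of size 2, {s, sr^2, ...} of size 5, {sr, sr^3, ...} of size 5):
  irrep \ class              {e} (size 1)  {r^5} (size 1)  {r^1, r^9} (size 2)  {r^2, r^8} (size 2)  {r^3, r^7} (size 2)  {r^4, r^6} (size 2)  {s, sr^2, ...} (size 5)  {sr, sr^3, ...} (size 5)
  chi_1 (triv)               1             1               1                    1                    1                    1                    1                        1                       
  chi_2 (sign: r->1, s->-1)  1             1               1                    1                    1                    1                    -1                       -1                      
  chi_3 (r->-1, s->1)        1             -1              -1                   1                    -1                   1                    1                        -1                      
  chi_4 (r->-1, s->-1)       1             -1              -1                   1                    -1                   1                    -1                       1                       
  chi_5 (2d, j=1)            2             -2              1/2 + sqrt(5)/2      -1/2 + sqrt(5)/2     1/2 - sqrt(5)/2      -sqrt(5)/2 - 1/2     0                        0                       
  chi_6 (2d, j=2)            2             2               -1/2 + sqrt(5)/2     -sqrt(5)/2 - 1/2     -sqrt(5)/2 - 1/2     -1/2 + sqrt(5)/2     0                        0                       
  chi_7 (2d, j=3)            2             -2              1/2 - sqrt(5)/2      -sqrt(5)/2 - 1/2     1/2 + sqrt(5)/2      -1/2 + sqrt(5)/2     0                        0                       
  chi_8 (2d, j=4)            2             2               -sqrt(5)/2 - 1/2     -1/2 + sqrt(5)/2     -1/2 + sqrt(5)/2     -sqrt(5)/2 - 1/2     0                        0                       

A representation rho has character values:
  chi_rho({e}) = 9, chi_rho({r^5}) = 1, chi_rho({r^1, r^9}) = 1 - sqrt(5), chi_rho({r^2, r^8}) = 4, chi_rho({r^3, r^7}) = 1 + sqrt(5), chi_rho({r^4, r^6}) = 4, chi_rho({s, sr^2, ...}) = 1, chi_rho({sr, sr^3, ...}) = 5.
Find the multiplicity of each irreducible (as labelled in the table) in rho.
Multiplicities: chi_1: 3, chi_2: 0, chi_3: 0, chi_4: 2, chi_5: 0, chi_6: 0, chi_7: 1, chi_8: 1.

Reasoning: Use <chi_rho, chi> = (1/|G|) sum_C |C| * chi_rho(C) * conj(chi(C)) with |G| = 20 for each irreducible chi in the table:
  <chi_rho, chi_1> = (1/20)[1*(9)*conj(1) + 1*(1)*conj(1) + 2*(1 - sqrt(5))*conj(1) + 2*(4)*conj(1) + 2*(1 + sqrt(5))*conj(1) + 2*(4)*conj(1) + 5*(1)*conj(1) + 5*(5)*conj(1)]
      = (1/20)[(9) + (1) + (2 - 2*sqrt(5)) + (8) + (2 + 2*sqrt(5)) + (8) + (5) + (25)] = 60/20 = 3
  <chi_rho, chi_2> = (1/20)[1*(9)*conj(1) + 1*(1)*conj(1) + 2*(1 - sqrt(5))*conj(1) + 2*(4)*conj(1) + 2*(1 + sqrt(5))*conj(1) + 2*(4)*conj(1) + 5*(1)*conj(-1) + 5*(5)*conj(-1)]
      = (1/20)[(9) + (1) + (2 - 2*sqrt(5)) + (8) + (2 + 2*sqrt(5)) + (8) + (-5) + (-25)] = 0/20 = 0
  <chi_rho, chi_3> = (1/20)[1*(9)*conj(1) + 1*(1)*conj(-1) + 2*(1 - sqrt(5))*conj(-1) + 2*(4)*conj(1) + 2*(1 + sqrt(5))*conj(-1) + 2*(4)*conj(1) + 5*(1)*conj(1) + 5*(5)*conj(-1)]
      = (1/20)[(9) + (-1) + (-2 + 2*sqrt(5)) + (8) + (-2*sqrt(5) - 2) + (8) + (5) + (-25)] = 0/20 = 0
  <chi_rho, chi_4> = (1/20)[1*(9)*conj(1) + 1*(1)*conj(-1) + 2*(1 - sqrt(5))*conj(-1) + 2*(4)*conj(1) + 2*(1 + sqrt(5))*conj(-1) + 2*(4)*conj(1) + 5*(1)*conj(-1) + 5*(5)*conj(1)]
      = (1/20)[(9) + (-1) + (-2 + 2*sqrt(5)) + (8) + (-2*sqrt(5) - 2) + (8) + (-5) + (25)] = 40/20 = 2
  <chi_rho, chi_5> = (1/20)[1*(9)*conj(2) + 1*(1)*conj(-2) + 2*(1 - sqrt(5))*conj(1/2 + sqrt(5)/2) + 2*(4)*conj(-1/2 + sqrt(5)/2) + 2*(1 + sqrt(5))*conj(1/2 - sqrt(5)/2) + 2*(4)*conj(-sqrt(5)/2 - 1/2) + 5*(1)*conj(0) + 5*(5)*conj(0)]
      = (1/20)[(18) + (-2) + (-4) + (-4 + 4*sqrt(5)) + (-4) + (-4*sqrt(5) - 4) + (0) + (0)] = 0/20 = 0
  <chi_rho, chi_6> = (1/20)[1*(9)*conj(2) + 1*(1)*conj(2) + 2*(1 - sqrt(5))*conj(-1/2 + sqrt(5)/2) + 2*(4)*conj(-sqrt(5)/2 - 1/2) + 2*(1 + sqrt(5))*conj(-sqrt(5)/2 - 1/2) + 2*(4)*conj(-1/2 + sqrt(5)/2) + 5*(1)*conj(0) + 5*(5)*conj(0)]
      = (1/20)[(18) + (2) + (-6 + 2*sqrt(5)) + (-4*sqrt(5) - 4) + (-6 - 2*sqrt(5)) + (-4 + 4*sqrt(5)) + (0) + (0)] = 0/20 = 0
  <chi_rho, chi_7> = (1/20)[1*(9)*conj(2) + 1*(1)*conj(-2) + 2*(1 - sqrt(5))*conj(1/2 - sqrt(5)/2) + 2*(4)*conj(-sqrt(5)/2 - 1/2) + 2*(1 + sqrt(5))*conj(1/2 + sqrt(5)/2) + 2*(4)*conj(-1/2 + sqrt(5)/2) + 5*(1)*conj(0) + 5*(5)*conj(0)]
      = (1/20)[(18) + (-2) + (6 - 2*sqrt(5)) + (-4*sqrt(5) - 4) + (2*sqrt(5) + 6) + (-4 + 4*sqrt(5)) + (0) + (0)] = 20/20 = 1
  <chi_rho, chi_8> = (1/20)[1*(9)*conj(2) + 1*(1)*conj(2) + 2*(1 - sqrt(5))*conj(-sqrt(5)/2 - 1/2) + 2*(4)*conj(-1/2 + sqrt(5)/2) + 2*(1 + sqrt(5))*conj(-1/2 + sqrt(5)/2) + 2*(4)*conj(-sqrt(5)/2 - 1/2) + 5*(1)*conj(0) + 5*(5)*conj(0)]
      = (1/20)[(18) + (2) + (4) + (-4 + 4*sqrt(5)) + (4) + (-4*sqrt(5) - 4) + (0) + (0)] = 20/20 = 1
Dimension check: dim(rho) = sum (mult * dim) = 3*1 + 0*1 + 0*1 + 2*1 + 0*2 + 0*2 + 1*2 + 1*2 = 9 = chi_rho(e) = 9.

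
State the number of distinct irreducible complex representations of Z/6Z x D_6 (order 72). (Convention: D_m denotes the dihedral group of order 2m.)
36

Justification: The number of irreducible complex representations of a finite group equals its number of conjugacy classes. For a direct product, #classes(G x H) = #classes(G) * #classes(H). Z/6Z has 6 classes (abelian), D_6 has 6 classes, so 6 * 6 = 36, so Z/6Z x D_6 (order 72) has exactly 36 irreducible complex representations.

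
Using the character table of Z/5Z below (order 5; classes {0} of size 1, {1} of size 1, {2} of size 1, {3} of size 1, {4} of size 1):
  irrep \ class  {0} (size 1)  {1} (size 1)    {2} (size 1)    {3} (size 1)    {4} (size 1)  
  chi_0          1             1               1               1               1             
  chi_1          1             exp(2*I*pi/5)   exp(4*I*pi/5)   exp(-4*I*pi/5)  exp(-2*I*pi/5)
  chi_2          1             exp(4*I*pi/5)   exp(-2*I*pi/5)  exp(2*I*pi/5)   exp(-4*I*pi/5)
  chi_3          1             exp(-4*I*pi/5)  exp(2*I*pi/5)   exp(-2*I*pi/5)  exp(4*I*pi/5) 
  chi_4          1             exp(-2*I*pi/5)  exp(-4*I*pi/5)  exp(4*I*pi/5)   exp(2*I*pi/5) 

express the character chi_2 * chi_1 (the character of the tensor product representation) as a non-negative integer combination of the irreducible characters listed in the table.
chi_2 tensor chi_1 = chi_3 (all other irreducibles have multiplicity 0).

Justification: The character of a tensor product is the pointwise product (chi_2 * chi_1)(C) = chi_2(C) * chi_1(C):
  {0}: (1)*(1), {1}: (exp(4*I*pi/5))*(exp(2*I*pi/5)), {2}: (exp(-2*I*pi/5))*(exp(4*I*pi/5)), {3}: (exp(2*I*pi/5))*(exp(-4*I*pi/5)), {4}: (exp(-4*I*pi/5))*(exp(-2*I*pi/5))
so (chi_2 * chi_1) takes values
  {0} -> 1, {1} -> exp(-4*I*pi/5), {2} -> exp(2*I*pi/5), {3} -> exp(-2*I*pi/5), {4} -> exp(4*I*pi/5).
Now take the inner product of this character with each irreducible chi from the table, <chi_2*chi_1, chi> = (1/5) sum_C |C| (chi_2*chi_1)(C) conj(chi(C)):
  <chi_2*chi_1, chi_0> = (1/5)[1*(1)*conj(1) + 1*(exp(-4*I*pi/5))*conj(1) + 1*(exp(2*I*pi/5))*conj(1) + 1*(exp(-2*I*pi/5))*conj(1) + 1*(exp(4*I*pi/5))*conj(1)]
      = (1/5)[(1) + (exp(-4*I*pi/5)) + (exp(2*I*pi/5)) + (exp(-2*I*pi/5)) + (exp(4*I*pi/5))] = 0/5 = 0
  <chi_2*chi_1, chi_1> = (1/5)[1*(1)*conj(1) + 1*(exp(-4*I*pi/5))*conj(exp(2*I*pi/5)) + 1*(exp(2*I*pi/5))*conj(exp(4*I*pi/5)) + 1*(exp(-2*I*pi/5))*conj(exp(-4*I*pi/5)) + 1*(exp(4*I*pi/5))*conj(exp(-2*I*pi/5))]
      = (1/5)[(1) + (exp(4*I*pi/5)) + (exp(-2*I*pi/5)) + (exp(2*I*pi/5)) + (exp(-4*I*pi/5))] = 0/5 = 0
  <chi_2*chi_1, chi_2> = (1/5)[1*(1)*conj(1) + 1*(exp(-4*I*pi/5))*conj(exp(4*I*pi/5)) + 1*(exp(2*I*pi/5))*conj(exp(-2*I*pi/5)) + 1*(exp(-2*I*pi/5))*conj(exp(2*I*pi/5)) + 1*(exp(4*I*pi/5))*conj(exp(-4*I*pi/5))]
      = (1/5)[(1) + (exp(2*I*pi/5)) + (exp(4*I*pi/5)) + (exp(-4*I*pi/5)) + (exp(-2*I*pi/5))] = 0/5 = 0
  <chi_2*chi_1, chi_3> = (1/5)[1*(1)*conj(1) + 1*(exp(-4*I*pi/5))*conj(exp(-4*I*pi/5)) + 1*(exp(2*I*pi/5))*conj(exp(2*I*pi/5)) + 1*(exp(-2*I*pi/5))*conj(exp(-2*I*pi/5)) + 1*(exp(4*I*pi/5))*conj(exp(4*I*pi/5))]
      = (1/5)[(1) + (1) + (1) + (1) + (1)] = 5/5 = 1
  <chi_2*chi_1, chi_4> = (1/5)[1*(1)*conj(1) + 1*(exp(-4*I*pi/5))*conj(exp(-2*I*pi/5)) + 1*(exp(2*I*pi/5))*conj(exp(-4*I*pi/5)) + 1*(exp(-2*I*pi/5))*conj(exp(4*I*pi/5)) + 1*(exp(4*I*pi/5))*conj(exp(2*I*pi/5))]
      = (1/5)[(1) + (exp(-2*I*pi/5)) + (exp(-4*I*pi/5)) + (exp(4*I*pi/5)) + (exp(2*I*pi/5))] = 0/5 = 0
(Exp terms are combined using exp(i*s)*conj(exp(i*t)) = exp(i*(s-t)), and sums of them are collapsed using the identity that for every m > 1 the m distinct m-th roots of unity sum to 0, e.g. 1 + exp(2*I*pi/3) + exp(-2*I*pi/3) = 0.)
Hence the multiplicities are chi_3: 1. Dimension check: dim(chi_2)*dim(chi_1) = 1*1 = 1 and sum (mult * dim) = 1*1 = 1.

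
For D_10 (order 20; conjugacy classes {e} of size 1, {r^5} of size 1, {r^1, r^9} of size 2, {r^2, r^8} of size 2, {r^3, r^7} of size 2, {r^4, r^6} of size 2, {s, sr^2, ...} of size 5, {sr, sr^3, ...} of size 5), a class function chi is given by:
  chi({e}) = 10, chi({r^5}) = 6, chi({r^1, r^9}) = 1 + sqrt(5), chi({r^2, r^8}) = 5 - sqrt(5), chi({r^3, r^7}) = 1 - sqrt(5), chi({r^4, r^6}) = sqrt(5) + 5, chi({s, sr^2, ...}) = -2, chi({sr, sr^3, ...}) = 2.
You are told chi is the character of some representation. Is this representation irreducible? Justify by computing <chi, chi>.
Not irreducible (reducible): <chi, chi> = 16 > 1.

Solution. <chi, chi> = (1/|G|) sum_C |C| * |chi(C)|^2 = (1/20)[1*|10|^2 + 1*|6|^2 + 2*|1 + sqrt(5)|^2 + 2*|5 - sqrt(5)|^2 + 2*|1 - sqrt(5)|^2 + 2*|sqrt(5) + 5|^2 + 5*|-2|^2 + 5*|2|^2]
  = (1/20)[(100) + (36) + (4*sqrt(5) + 12) + (60 - 20*sqrt(5)) + (12 - 4*sqrt(5)) + (20*sqrt(5) + 60) + (20) + (20)] = 320/20 = 16.
A character is irreducible iff <chi, chi> = 1, so this representation is reducible.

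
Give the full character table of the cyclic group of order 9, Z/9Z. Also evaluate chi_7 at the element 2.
Character table of Z/9Z (irreps indexed chi_0,...,chi_8 with chi_k(m) = zeta_9^(k*m), zeta_9 = exp(2*pi*i/9)):
  irrep \ class  {0} (size 1)  {1} (size 1)    {2} (size 1)    {3} (size 1)    {4} (size 1)    {5} (size 1)    {6} (size 1)    {7} (size 1)    {8} (size 1)  
  chi_0          1             1               1               1               1               1               1               1               1             
  chi_1          1             exp(2*I*pi/9)   exp(4*I*pi/9)   exp(2*I*pi/3)   exp(8*I*pi/9)   exp(-8*I*pi/9)  exp(-2*I*pi/3)  exp(-4*I*pi/9)  exp(-2*I*pi/9)
  chi_2          1             exp(4*I*pi/9)   exp(8*I*pi/9)   exp(-2*I*pi/3)  exp(-2*I*pi/9)  exp(2*I*pi/9)   exp(2*I*pi/3)   exp(-8*I*pi/9)  exp(-4*I*pi/9)
  chi_3          1             exp(2*I*pi/3)   exp(-2*I*pi/3)  1               exp(2*I*pi/3)   exp(-2*I*pi/3)  1               exp(2*I*pi/3)   exp(-2*I*pi/3)
  chi_4          1             exp(8*I*pi/9)   exp(-2*I*pi/9)  exp(2*I*pi/3)   exp(-4*I*pi/9)  exp(4*I*pi/9)   exp(-2*I*pi/3)  exp(2*I*pi/9)   exp(-8*I*pi/9)
  chi_5          1             exp(-8*I*pi/9)  exp(2*I*pi/9)   exp(-2*I*pi/3)  exp(4*I*pi/9)   exp(-4*I*pi/9)  exp(2*I*pi/3)   exp(-2*I*pi/9)  exp(8*I*pi/9) 
  chi_6          1             exp(-2*I*pi/3)  exp(2*I*pi/3)   1               exp(-2*I*pi/3)  exp(2*I*pi/3)   1               exp(-2*I*pi/3)  exp(2*I*pi/3) 
  chi_7          1             exp(-4*I*pi/9)  exp(-8*I*pi/9)  exp(2*I*pi/3)   exp(2*I*pi/9)   exp(-2*I*pi/9)  exp(-2*I*pi/3)  exp(8*I*pi/9)   exp(4*I*pi/9) 
  chi_8          1             exp(-2*I*pi/9)  exp(-4*I*pi/9)  exp(-2*I*pi/3)  exp(-8*I*pi/9)  exp(8*I*pi/9)   exp(2*I*pi/3)   exp(4*I*pi/9)   exp(2*I*pi/9) 

Spot check: chi_7(2) = zeta_9^(7*2) = zeta_9^14 = exp(-8*I*pi/9).

Reasoning: Z/9Z is abelian, so all 9 irreducible complex representations are 1-dimensional. They are given by chi_k(m) = zeta_9^(k*m) for k = 0,...,8. Row orthogonality: sum_m chi_k(m) conj(chi_l(m)) = 9 * [k = l].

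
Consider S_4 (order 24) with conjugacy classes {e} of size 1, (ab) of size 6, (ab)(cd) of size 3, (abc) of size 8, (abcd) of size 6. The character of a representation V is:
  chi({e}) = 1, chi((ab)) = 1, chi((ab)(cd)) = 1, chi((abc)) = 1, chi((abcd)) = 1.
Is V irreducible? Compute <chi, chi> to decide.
Irreducible: <chi, chi> = 1.

<chi, chi> = (1/|G|) sum_C |C| * |chi(C)|^2 = (1/24)[1*|1|^2 + 6*|1|^2 + 3*|1|^2 + 8*|1|^2 + 6*|1|^2]
  = (1/24)[(1) + (6) + (3) + (8) + (6)] = 24/24 = 1.
A character is irreducible iff <chi, chi> = 1, so this representation is irreducible.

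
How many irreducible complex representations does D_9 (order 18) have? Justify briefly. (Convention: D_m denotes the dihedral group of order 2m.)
6

Solution. The number of irreducible complex representations of a finite group equals its number of conjugacy classes. D_9 has 6 conjugacy classes ((n+3)/2 for n odd), so D_9 (order 18) has exactly 6 irreducible complex representations.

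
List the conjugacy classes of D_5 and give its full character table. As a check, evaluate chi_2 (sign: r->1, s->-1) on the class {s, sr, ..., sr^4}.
Conjugacy classes: {e} of size 1, {r^1, r^4} of size 2, {r^2, r^3} of size 2, {s, sr, ..., sr^4} of size 5.
Character table:
  irrep \ class              {e} (size 1)  {r^1, r^4} (size 2)  {r^2, r^3} (size 2)  {s, sr, ..., sr^4} (size 5)
  chi_1 (triv)               1             1                    1                    1                          
  chi_2 (sign: r->1, s->-1)  1             1                    1                    -1                         
  chi_3 (2d, j=1)            2             -1/2 + sqrt(5)/2     -sqrt(5)/2 - 1/2     0                          
  chi_4 (2d, j=2)            2             -sqrt(5)/2 - 1/2     -1/2 + sqrt(5)/2     0                          

Spot check: chi_2 (sign: r->1, s->-1) on {s, sr, ..., sr^4} = -1.

Proof sketch: D_5 has order 2*5 = 10 with 4 conjugacy classes, hence 4 irreducibles. Sum of squared dims 1 + 1 + 4 + 4 = 10 = |G|. Linear characters come from the abelianisation; the 2-dimensional irreps have character r^k -> 2*cos(2*pi*j*k/5), reflections -> 0.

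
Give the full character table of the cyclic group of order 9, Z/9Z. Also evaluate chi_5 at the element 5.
Character table of Z/9Z (irreps indexed chi_0,...,chi_8 with chi_k(m) = zeta_9^(k*m), zeta_9 = exp(2*pi*i/9)):
  irrep \ class  {0} (size 1)  {1} (size 1)    {2} (size 1)    {3} (size 1)    {4} (size 1)    {5} (size 1)    {6} (size 1)    {7} (size 1)    {8} (size 1)  
  chi_0          1             1               1               1               1               1               1               1               1             
  chi_1          1             exp(2*I*pi/9)   exp(4*I*pi/9)   exp(2*I*pi/3)   exp(8*I*pi/9)   exp(-8*I*pi/9)  exp(-2*I*pi/3)  exp(-4*I*pi/9)  exp(-2*I*pi/9)
  chi_2          1             exp(4*I*pi/9)   exp(8*I*pi/9)   exp(-2*I*pi/3)  exp(-2*I*pi/9)  exp(2*I*pi/9)   exp(2*I*pi/3)   exp(-8*I*pi/9)  exp(-4*I*pi/9)
  chi_3          1             exp(2*I*pi/3)   exp(-2*I*pi/3)  1               exp(2*I*pi/3)   exp(-2*I*pi/3)  1               exp(2*I*pi/3)   exp(-2*I*pi/3)
  chi_4          1             exp(8*I*pi/9)   exp(-2*I*pi/9)  exp(2*I*pi/3)   exp(-4*I*pi/9)  exp(4*I*pi/9)   exp(-2*I*pi/3)  exp(2*I*pi/9)   exp(-8*I*pi/9)
  chi_5          1             exp(-8*I*pi/9)  exp(2*I*pi/9)   exp(-2*I*pi/3)  exp(4*I*pi/9)   exp(-4*I*pi/9)  exp(2*I*pi/3)   exp(-2*I*pi/9)  exp(8*I*pi/9) 
  chi_6          1             exp(-2*I*pi/3)  exp(2*I*pi/3)   1               exp(-2*I*pi/3)  exp(2*I*pi/3)   1               exp(-2*I*pi/3)  exp(2*I*pi/3) 
  chi_7          1             exp(-4*I*pi/9)  exp(-8*I*pi/9)  exp(2*I*pi/3)   exp(2*I*pi/9)   exp(-2*I*pi/9)  exp(-2*I*pi/3)  exp(8*I*pi/9)   exp(4*I*pi/9) 
  chi_8          1             exp(-2*I*pi/9)  exp(-4*I*pi/9)  exp(-2*I*pi/3)  exp(-8*I*pi/9)  exp(8*I*pi/9)   exp(2*I*pi/3)   exp(4*I*pi/9)   exp(2*I*pi/9) 

Spot check: chi_5(5) = zeta_9^(5*5) = zeta_9^25 = exp(-4*I*pi/9).

Proof sketch: Z/9Z is abelian, so all 9 irreducible complex representations are 1-dimensional. They are given by chi_k(m) = zeta_9^(k*m) for k = 0,...,8. Row orthogonality: sum_m chi_k(m) conj(chi_l(m)) = 9 * [k = l].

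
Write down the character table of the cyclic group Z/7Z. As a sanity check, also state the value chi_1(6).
Character table of Z/7Z (irreps indexed chi_0,...,chi_6 with chi_k(m) = zeta_7^(k*m), zeta_7 = exp(2*pi*i/7)):
  irrep \ class  {0} (size 1)  {1} (size 1)    {2} (size 1)    {3} (size 1)    {4} (size 1)    {5} (size 1)    {6} (size 1)  
  chi_0          1             1               1               1               1               1               1             
  chi_1          1             exp(2*I*pi/7)   exp(4*I*pi/7)   exp(6*I*pi/7)   exp(-6*I*pi/7)  exp(-4*I*pi/7)  exp(-2*I*pi/7)
  chi_2          1             exp(4*I*pi/7)   exp(-6*I*pi/7)  exp(-2*I*pi/7)  exp(2*I*pi/7)   exp(6*I*pi/7)   exp(-4*I*pi/7)
  chi_3          1             exp(6*I*pi/7)   exp(-2*I*pi/7)  exp(4*I*pi/7)   exp(-4*I*pi/7)  exp(2*I*pi/7)   exp(-6*I*pi/7)
  chi_4          1             exp(-6*I*pi/7)  exp(2*I*pi/7)   exp(-4*I*pi/7)  exp(4*I*pi/7)   exp(-2*I*pi/7)  exp(6*I*pi/7) 
  chi_5          1             exp(-4*I*pi/7)  exp(6*I*pi/7)   exp(2*I*pi/7)   exp(-2*I*pi/7)  exp(-6*I*pi/7)  exp(4*I*pi/7) 
  chi_6          1             exp(-2*I*pi/7)  exp(-4*I*pi/7)  exp(-6*I*pi/7)  exp(6*I*pi/7)   exp(4*I*pi/7)   exp(2*I*pi/7) 

Spot check: chi_1(6) = zeta_7^(1*6) = zeta_7^6 = exp(-2*I*pi/7).

Derivation: Z/7Z is abelian, so all 7 irreducible complex representations are 1-dimensional. They are given by chi_k(m) = zeta_7^(k*m) for k = 0,...,6. Row orthogonality: sum_m chi_k(m) conj(chi_l(m)) = 7 * [k = l].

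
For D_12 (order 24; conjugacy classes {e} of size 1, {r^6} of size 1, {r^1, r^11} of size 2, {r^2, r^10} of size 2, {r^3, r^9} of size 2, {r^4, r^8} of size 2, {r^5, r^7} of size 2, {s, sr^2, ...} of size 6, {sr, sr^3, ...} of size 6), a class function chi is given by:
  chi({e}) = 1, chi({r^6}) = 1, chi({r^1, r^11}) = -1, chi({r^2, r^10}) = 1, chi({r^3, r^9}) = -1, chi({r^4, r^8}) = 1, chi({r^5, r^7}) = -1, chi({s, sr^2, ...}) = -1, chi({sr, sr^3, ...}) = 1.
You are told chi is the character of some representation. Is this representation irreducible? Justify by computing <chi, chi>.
Irreducible: <chi, chi> = 1.

Reasoning: <chi, chi> = (1/|G|) sum_C |C| * |chi(C)|^2 = (1/24)[1*|1|^2 + 1*|1|^2 + 2*|-1|^2 + 2*|1|^2 + 2*|-1|^2 + 2*|1|^2 + 2*|-1|^2 + 6*|-1|^2 + 6*|1|^2]
  = (1/24)[(1) + (1) + (2) + (2) + (2) + (2) + (2) + (6) + (6)] = 24/24 = 1.
A character is irreducible iff <chi, chi> = 1, so this representation is irreducible.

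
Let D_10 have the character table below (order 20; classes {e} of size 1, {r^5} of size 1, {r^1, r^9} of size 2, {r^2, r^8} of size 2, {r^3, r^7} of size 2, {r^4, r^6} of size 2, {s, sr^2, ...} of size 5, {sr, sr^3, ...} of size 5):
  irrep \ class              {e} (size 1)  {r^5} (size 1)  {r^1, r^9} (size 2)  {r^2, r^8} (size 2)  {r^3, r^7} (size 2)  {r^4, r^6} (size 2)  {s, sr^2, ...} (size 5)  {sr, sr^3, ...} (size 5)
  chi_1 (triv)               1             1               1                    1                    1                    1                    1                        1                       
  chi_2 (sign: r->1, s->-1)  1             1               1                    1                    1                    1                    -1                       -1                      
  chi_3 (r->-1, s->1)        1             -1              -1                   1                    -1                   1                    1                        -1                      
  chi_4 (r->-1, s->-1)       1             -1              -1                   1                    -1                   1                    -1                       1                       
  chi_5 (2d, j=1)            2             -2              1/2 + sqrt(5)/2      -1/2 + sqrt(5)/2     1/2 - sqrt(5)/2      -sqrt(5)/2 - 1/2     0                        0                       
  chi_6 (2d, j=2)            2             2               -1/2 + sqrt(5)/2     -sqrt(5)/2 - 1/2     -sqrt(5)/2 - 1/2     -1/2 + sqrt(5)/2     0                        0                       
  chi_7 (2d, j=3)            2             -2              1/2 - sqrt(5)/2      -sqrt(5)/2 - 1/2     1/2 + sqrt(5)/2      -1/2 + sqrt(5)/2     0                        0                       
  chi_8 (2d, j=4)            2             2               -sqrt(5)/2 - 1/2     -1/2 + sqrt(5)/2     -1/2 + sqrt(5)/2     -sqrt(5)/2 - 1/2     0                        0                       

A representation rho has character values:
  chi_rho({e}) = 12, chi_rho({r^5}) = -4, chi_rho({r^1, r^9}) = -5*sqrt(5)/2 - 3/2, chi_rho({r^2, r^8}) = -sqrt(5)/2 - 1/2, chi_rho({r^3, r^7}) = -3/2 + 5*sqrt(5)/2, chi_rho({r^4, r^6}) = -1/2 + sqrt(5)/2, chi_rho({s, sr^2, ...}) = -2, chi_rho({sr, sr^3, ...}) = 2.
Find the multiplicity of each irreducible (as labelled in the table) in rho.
Multiplicities: chi_1: 0, chi_2: 0, chi_3: 0, chi_4: 2, chi_5: 0, chi_6: 0, chi_7: 3, chi_8: 2.

Working: Use <chi_rho, chi> = (1/|G|) sum_C |C| * chi_rho(C) * conj(chi(C)) with |G| = 20 for each irreducible chi in the table:
  <chi_rho, chi_1> = (1/20)[1*(12)*conj(1) + 1*(-4)*conj(1) + 2*(-5*sqrt(5)/2 - 3/2)*conj(1) + 2*(-sqrt(5)/2 - 1/2)*conj(1) + 2*(-3/2 + 5*sqrt(5)/2)*conj(1) + 2*(-1/2 + sqrt(5)/2)*conj(1) + 5*(-2)*conj(1) + 5*(2)*conj(1)]
      = (1/20)[(12) + (-4) + (-5*sqrt(5) - 3) + (-sqrt(5) - 1) + (-3 + 5*sqrt(5)) + (-1 + sqrt(5)) + (-10) + (10)] = 0/20 = 0
  <chi_rho, chi_2> = (1/20)[1*(12)*conj(1) + 1*(-4)*conj(1) + 2*(-5*sqrt(5)/2 - 3/2)*conj(1) + 2*(-sqrt(5)/2 - 1/2)*conj(1) + 2*(-3/2 + 5*sqrt(5)/2)*conj(1) + 2*(-1/2 + sqrt(5)/2)*conj(1) + 5*(-2)*conj(-1) + 5*(2)*conj(-1)]
      = (1/20)[(12) + (-4) + (-5*sqrt(5) - 3) + (-sqrt(5) - 1) + (-3 + 5*sqrt(5)) + (-1 + sqrt(5)) + (10) + (-10)] = 0/20 = 0
  <chi_rho, chi_3> = (1/20)[1*(12)*conj(1) + 1*(-4)*conj(-1) + 2*(-5*sqrt(5)/2 - 3/2)*conj(-1) + 2*(-sqrt(5)/2 - 1/2)*conj(1) + 2*(-3/2 + 5*sqrt(5)/2)*conj(-1) + 2*(-1/2 + sqrt(5)/2)*conj(1) + 5*(-2)*conj(1) + 5*(2)*conj(-1)]
      = (1/20)[(12) + (4) + (3 + 5*sqrt(5)) + (-sqrt(5) - 1) + (3 - 5*sqrt(5)) + (-1 + sqrt(5)) + (-10) + (-10)] = 0/20 = 0
  <chi_rho, chi_4> = (1/20)[1*(12)*conj(1) + 1*(-4)*conj(-1) + 2*(-5*sqrt(5)/2 - 3/2)*conj(-1) + 2*(-sqrt(5)/2 - 1/2)*conj(1) + 2*(-3/2 + 5*sqrt(5)/2)*conj(-1) + 2*(-1/2 + sqrt(5)/2)*conj(1) + 5*(-2)*conj(-1) + 5*(2)*conj(1)]
      = (1/20)[(12) + (4) + (3 + 5*sqrt(5)) + (-sqrt(5) - 1) + (3 - 5*sqrt(5)) + (-1 + sqrt(5)) + (10) + (10)] = 40/20 = 2
  <chi_rho, chi_5> = (1/20)[1*(12)*conj(2) + 1*(-4)*conj(-2) + 2*(-5*sqrt(5)/2 - 3/2)*conj(1/2 + sqrt(5)/2) + 2*(-sqrt(5)/2 - 1/2)*conj(-1/2 + sqrt(5)/2) + 2*(-3/2 + 5*sqrt(5)/2)*conj(1/2 - sqrt(5)/2) + 2*(-1/2 + sqrt(5)/2)*conj(-sqrt(5)/2 - 1/2) + 5*(-2)*conj(0) + 5*(2)*conj(0)]
      = (1/20)[(24) + (8) + (-14 - 4*sqrt(5)) + (-2) + (-14 + 4*sqrt(5)) + (-2) + (0) + (0)] = 0/20 = 0
  <chi_rho, chi_6> = (1/20)[1*(12)*conj(2) + 1*(-4)*conj(2) + 2*(-5*sqrt(5)/2 - 3/2)*conj(-1/2 + sqrt(5)/2) + 2*(-sqrt(5)/2 - 1/2)*conj(-sqrt(5)/2 - 1/2) + 2*(-3/2 + 5*sqrt(5)/2)*conj(-sqrt(5)/2 - 1/2) + 2*(-1/2 + sqrt(5)/2)*conj(-1/2 + sqrt(5)/2) + 5*(-2)*conj(0) + 5*(2)*conj(0)]
      = (1/20)[(24) + (-8) + (-11 + sqrt(5)) + (sqrt(5) + 3) + (-11 - sqrt(5)) + (3 - sqrt(5)) + (0) + (0)] = 0/20 = 0
  <chi_rho, chi_7> = (1/20)[1*(12)*conj(2) + 1*(-4)*conj(-2) + 2*(-5*sqrt(5)/2 - 3/2)*conj(1/2 - sqrt(5)/2) + 2*(-sqrt(5)/2 - 1/2)*conj(-sqrt(5)/2 - 1/2) + 2*(-3/2 + 5*sqrt(5)/2)*conj(1/2 + sqrt(5)/2) + 2*(-1/2 + sqrt(5)/2)*conj(-1/2 + sqrt(5)/2) + 5*(-2)*conj(0) + 5*(2)*conj(0)]
      = (1/20)[(24) + (8) + (11 - sqrt(5)) + (sqrt(5) + 3) + (sqrt(5) + 11) + (3 - sqrt(5)) + (0) + (0)] = 60/20 = 3
  <chi_rho, chi_8> = (1/20)[1*(12)*conj(2) + 1*(-4)*conj(2) + 2*(-5*sqrt(5)/2 - 3/2)*conj(-sqrt(5)/2 - 1/2) + 2*(-sqrt(5)/2 - 1/2)*conj(-1/2 + sqrt(5)/2) + 2*(-3/2 + 5*sqrt(5)/2)*conj(-1/2 + sqrt(5)/2) + 2*(-1/2 + sqrt(5)/2)*conj(-sqrt(5)/2 - 1/2) + 5*(-2)*conj(0) + 5*(2)*conj(0)]
      = (1/20)[(24) + (-8) + (4*sqrt(5) + 14) + (-2) + (14 - 4*sqrt(5)) + (-2) + (0) + (0)] = 40/20 = 2
Dimension check: dim(rho) = sum (mult * dim) = 0*1 + 0*1 + 0*1 + 2*1 + 0*2 + 0*2 + 3*2 + 2*2 = 12 = chi_rho(e) = 12.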